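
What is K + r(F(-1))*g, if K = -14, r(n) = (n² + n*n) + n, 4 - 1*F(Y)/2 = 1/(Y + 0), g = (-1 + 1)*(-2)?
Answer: -14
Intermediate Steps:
g = 0 (g = 0*(-2) = 0)
F(Y) = 8 - 2/Y (F(Y) = 8 - 2/(Y + 0) = 8 - 2/Y)
r(n) = n + 2*n² (r(n) = (n² + n²) + n = 2*n² + n = n + 2*n²)
K + r(F(-1))*g = -14 + ((8 - 2/(-1))*(1 + 2*(8 - 2/(-1))))*0 = -14 + ((8 - 2*(-1))*(1 + 2*(8 - 2*(-1))))*0 = -14 + ((8 + 2)*(1 + 2*(8 + 2)))*0 = -14 + (10*(1 + 2*10))*0 = -14 + (10*(1 + 20))*0 = -14 + (10*21)*0 = -14 + 210*0 = -14 + 0 = -14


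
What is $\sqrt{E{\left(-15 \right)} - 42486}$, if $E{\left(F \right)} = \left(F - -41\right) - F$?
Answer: $i \sqrt{42445} \approx 206.02 i$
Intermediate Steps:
$E{\left(F \right)} = 41$ ($E{\left(F \right)} = \left(F + 41\right) - F = \left(41 + F\right) - F = 41$)
$\sqrt{E{\left(-15 \right)} - 42486} = \sqrt{41 - 42486} = \sqrt{-42445} = i \sqrt{42445}$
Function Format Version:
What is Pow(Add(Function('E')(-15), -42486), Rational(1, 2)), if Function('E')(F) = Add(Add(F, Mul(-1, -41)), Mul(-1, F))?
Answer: Mul(I, Pow(42445, Rational(1, 2))) ≈ Mul(206.02, I)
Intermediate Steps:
Function('E')(F) = 41 (Function('E')(F) = Add(Add(F, 41), Mul(-1, F)) = Add(Add(41, F), Mul(-1, F)) = 41)
Pow(Add(Function('E')(-15), -42486), Rational(1, 2)) = Pow(Add(41, -42486), Rational(1, 2)) = Pow(-42445, Rational(1, 2)) = Mul(I, Pow(42445, Rational(1, 2)))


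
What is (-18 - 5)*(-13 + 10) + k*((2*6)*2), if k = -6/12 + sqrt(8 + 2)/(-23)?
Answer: 57 - 24*sqrt(10)/23 ≈ 53.700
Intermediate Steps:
k = -1/2 - sqrt(10)/23 (k = -6*1/12 + sqrt(10)*(-1/23) = -1/2 - sqrt(10)/23 ≈ -0.63749)
(-18 - 5)*(-13 + 10) + k*((2*6)*2) = (-18 - 5)*(-13 + 10) + (-1/2 - sqrt(10)/23)*((2*6)*2) = -23*(-3) + (-1/2 - sqrt(10)/23)*(12*2) = 69 + (-1/2 - sqrt(10)/23)*24 = 69 + (-12 - 24*sqrt(10)/23) = 57 - 24*sqrt(10)/23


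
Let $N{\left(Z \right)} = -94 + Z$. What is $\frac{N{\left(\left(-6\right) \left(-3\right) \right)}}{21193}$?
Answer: $- \frac{76}{21193} \approx -0.0035861$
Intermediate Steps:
$\frac{N{\left(\left(-6\right) \left(-3\right) \right)}}{21193} = \frac{-94 - -18}{21193} = \left(-94 + 18\right) \frac{1}{21193} = \left(-76\right) \frac{1}{21193} = - \frac{76}{21193}$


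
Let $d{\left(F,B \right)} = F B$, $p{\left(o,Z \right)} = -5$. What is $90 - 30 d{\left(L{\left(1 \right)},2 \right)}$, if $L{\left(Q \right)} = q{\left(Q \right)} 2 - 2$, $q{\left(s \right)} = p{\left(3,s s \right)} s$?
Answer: $810$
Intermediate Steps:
$q{\left(s \right)} = - 5 s$
$L{\left(Q \right)} = -2 - 10 Q$ ($L{\left(Q \right)} = - 5 Q 2 - 2 = - 10 Q - 2 = -2 - 10 Q$)
$d{\left(F,B \right)} = B F$
$90 - 30 d{\left(L{\left(1 \right)},2 \right)} = 90 - 30 \cdot 2 \left(-2 - 10\right) = 90 - 30 \cdot 2 \left(-12\right) = 90 - -720 = 90 + 720 = 810$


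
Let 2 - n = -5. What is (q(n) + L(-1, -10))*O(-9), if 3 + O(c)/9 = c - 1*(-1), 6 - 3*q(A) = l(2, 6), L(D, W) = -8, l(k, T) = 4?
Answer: 726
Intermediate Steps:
n = 7 (n = 2 - 1*(-5) = 2 + 5 = 7)
q(A) = ⅔ (q(A) = 2 - ⅓*4 = 2 - 4/3 = ⅔)
O(c) = -18 + 9*c (O(c) = -27 + 9*(c - 1*(-1)) = -27 + 9*(c + 1) = -27 + 9*(1 + c) = -27 + (9 + 9*c) = -18 + 9*c)
(q(n) + L(-1, -10))*O(-9) = (⅔ - 8)*(-18 + 9*(-9)) = -22*(-18 - 81)/3 = -22/3*(-99) = 726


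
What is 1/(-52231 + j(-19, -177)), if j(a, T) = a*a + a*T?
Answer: -1/48507 ≈ -2.0616e-5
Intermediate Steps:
j(a, T) = a² + T*a
1/(-52231 + j(-19, -177)) = 1/(-52231 - 19*(-177 - 19)) = 1/(-52231 - 19*(-196)) = 1/(-52231 + 3724) = 1/(-48507) = -1/48507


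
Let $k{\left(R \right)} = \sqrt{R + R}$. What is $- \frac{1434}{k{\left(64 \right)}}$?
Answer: $- \frac{717 \sqrt{2}}{8} \approx -126.75$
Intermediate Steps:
$k{\left(R \right)} = \sqrt{2} \sqrt{R}$ ($k{\left(R \right)} = \sqrt{2 R} = \sqrt{2} \sqrt{R}$)
$- \frac{1434}{k{\left(64 \right)}} = - \frac{1434}{\sqrt{2} \sqrt{64}} = - \frac{1434}{\sqrt{2} \cdot 8} = - \frac{1434}{8 \sqrt{2}} = - 1434 \frac{\sqrt{2}}{16} = - \frac{717 \sqrt{2}}{8}$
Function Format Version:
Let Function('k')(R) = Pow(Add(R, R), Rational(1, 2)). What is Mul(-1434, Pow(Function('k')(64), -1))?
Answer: Mul(Rational(-717, 8), Pow(2, Rational(1, 2))) ≈ -126.75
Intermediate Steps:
Function('k')(R) = Mul(Pow(2, Rational(1, 2)), Pow(R, Rational(1, 2))) (Function('k')(R) = Pow(Mul(2, R), Rational(1, 2)) = Mul(Pow(2, Rational(1, 2)), Pow(R, Rational(1, 2))))
Mul(-1434, Pow(Function('k')(64), -1)) = Mul(-1434, Pow(Mul(Pow(2, Rational(1, 2)), Pow(64, Rational(1, 2))), -1)) = Mul(-1434, Pow(Mul(Pow(2, Rational(1, 2)), 8), -1)) = Mul(-1434, Pow(Mul(8, Pow(2, Rational(1, 2))), -1)) = Mul(-1434, Mul(Rational(1, 16), Pow(2, Rational(1, 2)))) = Mul(Rational(-717, 8), Pow(2, Rational(1, 2)))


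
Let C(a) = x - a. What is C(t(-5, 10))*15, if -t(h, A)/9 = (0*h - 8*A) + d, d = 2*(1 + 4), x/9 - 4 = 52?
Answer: -1890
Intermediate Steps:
x = 504 (x = 36 + 9*52 = 36 + 468 = 504)
d = 10 (d = 2*5 = 10)
t(h, A) = -90 + 72*A (t(h, A) = -9*((0*h - 8*A) + 10) = -9*((0 - 8*A) + 10) = -9*(-8*A + 10) = -9*(10 - 8*A) = -90 + 72*A)
C(a) = 504 - a
C(t(-5, 10))*15 = (504 - (-90 + 72*10))*15 = (504 - (-90 + 720))*15 = (504 - 1*630)*15 = (504 - 630)*15 = -126*15 = -1890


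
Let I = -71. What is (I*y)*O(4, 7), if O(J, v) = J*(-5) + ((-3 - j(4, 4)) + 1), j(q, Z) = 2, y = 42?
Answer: 71568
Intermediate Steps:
O(J, v) = -4 - 5*J (O(J, v) = J*(-5) + ((-3 - 1*2) + 1) = -5*J + ((-3 - 2) + 1) = -5*J + (-5 + 1) = -5*J - 4 = -4 - 5*J)
(I*y)*O(4, 7) = (-71*42)*(-4 - 5*4) = -2982*(-4 - 20) = -2982*(-24) = 71568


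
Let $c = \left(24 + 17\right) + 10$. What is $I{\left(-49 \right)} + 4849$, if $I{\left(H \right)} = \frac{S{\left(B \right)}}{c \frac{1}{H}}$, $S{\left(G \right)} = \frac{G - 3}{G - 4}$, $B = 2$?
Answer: $\frac{494549}{102} \approx 4848.5$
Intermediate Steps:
$S{\left(G \right)} = \frac{-3 + G}{-4 + G}$
$c = 51$ ($c = 41 + 10 = 51$)
$I{\left(H \right)} = \frac{H}{102}$ ($I{\left(H \right)} = \frac{\frac{1}{-4 + 2} \left(-3 + 2\right)}{51 \frac{1}{H}} = \frac{1}{-2} \left(-1\right) \frac{H}{51} = \left(- \frac{1}{2}\right) \left(-1\right) \frac{H}{51} = \frac{\frac{1}{51} H}{2} = \frac{H}{102}$)
$I{\left(-49 \right)} + 4849 = \frac{1}{102} \left(-49\right) + 4849 = - \frac{49}{102} + 4849 = \frac{494549}{102}$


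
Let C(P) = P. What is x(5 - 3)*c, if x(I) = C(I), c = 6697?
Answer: 13394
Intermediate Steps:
x(I) = I
x(5 - 3)*c = (5 - 3)*6697 = 2*6697 = 13394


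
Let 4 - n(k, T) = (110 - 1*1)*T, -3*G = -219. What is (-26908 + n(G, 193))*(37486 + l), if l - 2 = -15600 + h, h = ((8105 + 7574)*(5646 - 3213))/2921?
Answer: -4893906210555/2921 ≈ -1.6754e+9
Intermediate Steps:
G = 73 (G = -⅓*(-219) = 73)
h = 38147007/2921 (h = (15679*2433)*(1/2921) = 38147007*(1/2921) = 38147007/2921 ≈ 13060.)
l = -7414751/2921 (l = 2 + (-15600 + 38147007/2921) = 2 - 7420593/2921 = -7414751/2921 ≈ -2538.4)
n(k, T) = 4 - 109*T (n(k, T) = 4 - (110 - 1*1)*T = 4 - (110 - 1)*T = 4 - 109*T)
(-26908 + n(G, 193))*(37486 + l) = (-26908 + (4 - 109*193))*(37486 - 7414751/2921) = (-26908 + (4 - 21037))*(102081855/2921) = (-26908 - 21033)*(102081855/2921) = -47941*102081855/2921 = -4893906210555/2921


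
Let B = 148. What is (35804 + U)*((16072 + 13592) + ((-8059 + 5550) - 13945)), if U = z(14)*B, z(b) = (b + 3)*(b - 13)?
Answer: 506207200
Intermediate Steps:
z(b) = (-13 + b)*(3 + b) (z(b) = (3 + b)*(-13 + b) = (-13 + b)*(3 + b))
U = 2516 (U = (-39 + 14² - 10*14)*148 = (-39 + 196 - 140)*148 = 17*148 = 2516)
(35804 + U)*((16072 + 13592) + ((-8059 + 5550) - 13945)) = (35804 + 2516)*((16072 + 13592) + ((-8059 + 5550) - 13945)) = 38320*(29664 + (-2509 - 13945)) = 38320*(29664 - 16454) = 38320*13210 = 506207200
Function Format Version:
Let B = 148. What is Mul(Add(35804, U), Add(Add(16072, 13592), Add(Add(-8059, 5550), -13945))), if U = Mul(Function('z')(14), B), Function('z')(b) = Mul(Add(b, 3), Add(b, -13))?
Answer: 506207200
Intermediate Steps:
Function('z')(b) = Mul(Add(-13, b), Add(3, b)) (Function('z')(b) = Mul(Add(3, b), Add(-13, b)) = Mul(Add(-13, b), Add(3, b)))
U = 2516 (U = Mul(Add(-39, Pow(14, 2), Mul(-10, 14)), 148) = Mul(Add(-39, 196, -140), 148) = Mul(17, 148) = 2516)
Mul(Add(35804, U), Add(Add(16072, 13592), Add(Add(-8059, 5550), -13945))) = Mul(Add(35804, 2516), Add(Add(16072, 13592), Add(Add(-8059, 5550), -13945))) = Mul(38320, Add(29664, Add(-2509, -13945))) = Mul(38320, Add(29664, -16454)) = Mul(38320, 13210) = 506207200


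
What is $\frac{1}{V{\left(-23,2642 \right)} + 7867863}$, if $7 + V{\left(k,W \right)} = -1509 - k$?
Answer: $\frac{1}{7866370} \approx 1.2712 \cdot 10^{-7}$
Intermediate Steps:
$V{\left(k,W \right)} = -1516 - k$ ($V{\left(k,W \right)} = -7 - \left(1509 + k\right) = -1516 - k$)
$\frac{1}{V{\left(-23,2642 \right)} + 7867863} = \frac{1}{\left(-1516 - -23\right) + 7867863} = \frac{1}{\left(-1516 + 23\right) + 7867863} = \frac{1}{-1493 + 7867863} = \frac{1}{7866370}$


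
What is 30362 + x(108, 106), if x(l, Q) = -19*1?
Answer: 30343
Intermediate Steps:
x(l, Q) = -19
30362 + x(108, 106) = 30362 - 19 = 30343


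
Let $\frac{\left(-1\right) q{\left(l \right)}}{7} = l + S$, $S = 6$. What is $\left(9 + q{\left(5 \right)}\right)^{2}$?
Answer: $4624$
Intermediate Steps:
$q{\left(l \right)} = -42 - 7 l$ ($q{\left(l \right)} = - 7 \left(l + 6\right) = - 7 \left(6 + l\right) = -42 - 7 l$)
$\left(9 + q{\left(5 \right)}\right)^{2} = \left(9 - 77\right)^{2} = \left(-68\right)^{2} = 4624$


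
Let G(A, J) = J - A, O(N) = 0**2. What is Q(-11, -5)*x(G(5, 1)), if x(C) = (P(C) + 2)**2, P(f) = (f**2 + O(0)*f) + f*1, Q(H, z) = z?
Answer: -980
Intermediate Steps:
O(N) = 0
P(f) = f + f**2 (P(f) = (f**2 + 0*f) + f*1 = (f**2 + 0) + f = f**2 + f = f + f**2)
x(C) = (2 + C*(1 + C))**2 (x(C) = (C*(1 + C) + 2)**2 = (2 + C*(1 + C))**2)
Q(-11, -5)*x(G(5, 1)) = -5*(2 + (1 - 1*5)*(1 + (1 - 1*5)))**2 = -5*(2 + (1 - 5)*(1 + (1 - 5)))**2 = -5*(2 - 4*(1 - 4))**2 = -5*(2 - 4*(-3))**2 = -5*(2 + 12)**2 = -5*14**2 = -5*196 = -980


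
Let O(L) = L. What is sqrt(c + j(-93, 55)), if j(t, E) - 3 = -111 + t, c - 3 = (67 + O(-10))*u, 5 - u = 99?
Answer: 2*I*sqrt(1389) ≈ 74.539*I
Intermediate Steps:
u = -94 (u = 5 - 1*99 = 5 - 99 = -94)
c = -5355 (c = 3 + (67 - 10)*(-94) = 3 + 57*(-94) = 3 - 5358 = -5355)
j(t, E) = -108 + t (j(t, E) = 3 + (-111 + t) = -108 + t)
sqrt(c + j(-93, 55)) = sqrt(-5355 + (-108 - 93)) = sqrt(-5355 - 201) = sqrt(-5556) = 2*I*sqrt(1389)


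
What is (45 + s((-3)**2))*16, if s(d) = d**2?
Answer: 2016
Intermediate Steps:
(45 + s((-3)**2))*16 = (45 + ((-3)**2)**2)*16 = (45 + 9**2)*16 = (45 + 81)*16 = 126*16 = 2016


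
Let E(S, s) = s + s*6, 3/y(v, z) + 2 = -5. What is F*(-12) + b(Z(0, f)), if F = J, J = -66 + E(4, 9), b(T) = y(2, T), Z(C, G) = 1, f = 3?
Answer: 249/7 ≈ 35.571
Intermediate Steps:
y(v, z) = -3/7 (y(v, z) = 3/(-2 - 5) = 3/(-7) = 3*(-⅐) = -3/7)
E(S, s) = 7*s (E(S, s) = s + 6*s = 7*s)
b(T) = -3/7
J = -3 (J = -66 + 7*9 = -66 + 63 = -3)
F = -3
F*(-12) + b(Z(0, f)) = -3*(-12) - 3/7 = 36 - 3/7 = 249/7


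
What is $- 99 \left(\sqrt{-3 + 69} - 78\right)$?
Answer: $7722 - 99 \sqrt{66} \approx 6917.7$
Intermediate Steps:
$- 99 \left(\sqrt{-3 + 69} - 78\right) = - 99 \left(\sqrt{66} - 78\right) = - 99 \left(-78 + \sqrt{66}\right) = 7722 - 99 \sqrt{66}$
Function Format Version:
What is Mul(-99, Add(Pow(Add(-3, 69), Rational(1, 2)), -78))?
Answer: Add(7722, Mul(-99, Pow(66, Rational(1, 2)))) ≈ 6917.7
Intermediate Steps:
Mul(-99, Add(Pow(Add(-3, 69), Rational(1, 2)), -78)) = Mul(-99, Add(Pow(66, Rational(1, 2)), -78)) = Mul(-99, Add(-78, Pow(66, Rational(1, 2)))) = Add(7722, Mul(-99, Pow(66, Rational(1, 2))))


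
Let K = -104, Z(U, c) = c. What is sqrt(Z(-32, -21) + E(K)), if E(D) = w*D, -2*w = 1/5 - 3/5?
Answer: I*sqrt(1045)/5 ≈ 6.4653*I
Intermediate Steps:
w = 1/5 (w = -(1/5 - 3/5)/2 = -1/2*(-2/5) = 1/5 ≈ 0.20000)
E(D) = D/5
sqrt(Z(-32, -21) + E(K)) = sqrt(-21 + (1/5)*(-104)) = sqrt(-21 - 104/5) = sqrt(-209/5) = I*sqrt(1045)/5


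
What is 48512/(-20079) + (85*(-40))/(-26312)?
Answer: -6566191/2871297 ≈ -2.2868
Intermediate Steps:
48512/(-20079) + (85*(-40))/(-26312) = 48512*(-1/20079) - 3400*(-1/26312) = -48512/20079 + 425/3289 = -6566191/2871297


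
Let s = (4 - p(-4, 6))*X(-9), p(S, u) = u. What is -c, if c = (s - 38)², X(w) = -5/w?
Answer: -123904/81 ≈ -1529.7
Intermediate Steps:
s = -10/9 (s = (4 - 1*6)*(-5/(-9)) = (4 - 6)*(-5*(-⅑)) = -2*5/9 = -10/9 ≈ -1.1111)
c = 123904/81 (c = (-10/9 - 38)² = (-352/9)² = 123904/81 ≈ 1529.7)
-c = -1*123904/81 = -123904/81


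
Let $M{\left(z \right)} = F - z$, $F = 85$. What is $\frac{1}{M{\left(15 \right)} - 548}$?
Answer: $- \frac{1}{478} \approx -0.002092$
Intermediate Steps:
$M{\left(z \right)} = 85 - z$
$\frac{1}{M{\left(15 \right)} - 548} = \frac{1}{\left(85 - 15\right) - 548} = \frac{1}{70 - 548} = \frac{1}{-478} = - \frac{1}{478}$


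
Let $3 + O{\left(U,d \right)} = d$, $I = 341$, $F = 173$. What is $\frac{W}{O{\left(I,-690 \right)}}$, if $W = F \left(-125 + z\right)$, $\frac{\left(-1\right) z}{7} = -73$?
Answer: $- \frac{66778}{693} \approx -96.361$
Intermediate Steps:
$O{\left(U,d \right)} = -3 + d$
$z = 511$ ($z = \left(-7\right) \left(-73\right) = 511$)
$W = 66778$ ($W = 173 \left(-125 + 511\right) = 173 \cdot 386 = 66778$)
$\frac{W}{O{\left(I,-690 \right)}} = \frac{66778}{-3 - 690} = \frac{66778}{-693} = 66778 \left(- \frac{1}{693}\right) = - \frac{66778}{693}$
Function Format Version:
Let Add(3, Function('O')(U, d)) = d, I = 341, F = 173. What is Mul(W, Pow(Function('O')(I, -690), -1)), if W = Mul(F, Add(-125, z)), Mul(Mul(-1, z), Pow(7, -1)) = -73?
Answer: Rational(-66778, 693) ≈ -96.361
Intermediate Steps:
Function('O')(U, d) = Add(-3, d)
z = 511 (z = Mul(-7, -73) = 511)
W = 66778 (W = Mul(173, Add(-125, 511)) = Mul(173, 386) = 66778)
Mul(W, Pow(Function('O')(I, -690), -1)) = Mul(66778, Pow(Add(-3, -690), -1)) = Mul(66778, Pow(-693, -1)) = Mul(66778, Rational(-1, 693)) = Rational(-66778, 693)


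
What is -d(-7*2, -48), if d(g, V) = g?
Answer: 14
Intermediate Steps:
-d(-7*2, -48) = -(-7)*2 = -1*(-14) = 14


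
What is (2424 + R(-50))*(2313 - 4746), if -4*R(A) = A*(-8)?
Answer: -5654292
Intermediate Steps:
R(A) = 2*A (R(A) = -A*(-8)/4 = -(-2)*A = 2*A)
(2424 + R(-50))*(2313 - 4746) = (2424 + 2*(-50))*(2313 - 4746) = (2424 - 100)*(-2433) = 2324*(-2433) = -5654292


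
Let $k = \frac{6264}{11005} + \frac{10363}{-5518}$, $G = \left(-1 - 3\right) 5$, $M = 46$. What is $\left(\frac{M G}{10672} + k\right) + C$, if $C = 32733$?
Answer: $\frac{929705397594}{28403905} \approx 32732.0$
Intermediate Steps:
$G = -20$ ($G = \left(-1 - 3\right) 5 = \left(-4\right) 5 = -20$)
$k = - \frac{2563873}{1958890}$ ($k = 6264 \cdot \frac{1}{11005} + 10363 \left(- \frac{1}{5518}\right) = \frac{6264}{11005} - \frac{10363}{5518} = - \frac{2563873}{1958890} \approx -1.3088$)
$\left(\frac{M G}{10672} + k\right) + C = \left(\frac{46 \left(-20\right)}{10672} - \frac{2563873}{1958890}\right) + 32733 = \left(\left(-920\right) \frac{1}{10672} - \frac{2563873}{1958890}\right) + 32733 = \left(- \frac{5}{58} - \frac{2563873}{1958890}\right) + 32733 = - \frac{39624771}{28403905} + 32733 = \frac{929705397594}{28403905}$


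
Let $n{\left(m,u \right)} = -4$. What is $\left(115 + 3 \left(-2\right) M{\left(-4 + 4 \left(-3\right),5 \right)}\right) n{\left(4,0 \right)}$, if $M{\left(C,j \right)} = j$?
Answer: $-340$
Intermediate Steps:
$\left(115 + 3 \left(-2\right) M{\left(-4 + 4 \left(-3\right),5 \right)}\right) n{\left(4,0 \right)} = \left(115 + 3 \left(-2\right) 5\right) \left(-4\right) = \left(115 - 30\right) \left(-4\right) = 85 \left(-4\right) = -340$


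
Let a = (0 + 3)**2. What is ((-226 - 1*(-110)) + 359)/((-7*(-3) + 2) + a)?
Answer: 243/32 ≈ 7.5938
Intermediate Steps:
a = 9 (a = 3**2 = 9)
((-226 - 1*(-110)) + 359)/((-7*(-3) + 2) + a) = ((-226 - 1*(-110)) + 359)/((-7*(-3) + 2) + 9) = ((-226 + 110) + 359)/((21 + 2) + 9) = (-116 + 359)/(23 + 9) = 243/32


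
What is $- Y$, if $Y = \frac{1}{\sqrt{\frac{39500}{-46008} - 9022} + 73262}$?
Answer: $- \frac{9 \sqrt{142}}{659358 \sqrt{142} + i \sqrt{103780919}} \approx -1.365 \cdot 10^{-5} + 1.7698 \cdot 10^{-8} i$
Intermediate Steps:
$Y = \frac{1}{73262 + \frac{i \sqrt{14736890498}}{1278}}$ ($Y = \frac{1}{\sqrt{39500 \left(- \frac{1}{46008}\right) - 9022} + 73262} = \frac{1}{\sqrt{- \frac{9875}{11502} - 9022} + 73262} = \frac{1}{\sqrt{- \frac{103780919}{11502}} + 73262} = \frac{1}{\frac{i \sqrt{14736890498}}{1278} + 73262} = \frac{1}{73262 + \frac{i \sqrt{14736890498}}{1278}} \approx 1.365 \cdot 10^{-5} - 1.77 \cdot 10^{-8} i$)
$- Y = - \frac{9 \sqrt{142}}{659358 \sqrt{142} + i \sqrt{103780919}}$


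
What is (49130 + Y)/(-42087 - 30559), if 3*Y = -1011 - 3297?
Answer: -23847/36323 ≈ -0.65653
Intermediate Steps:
Y = -1436 (Y = (-1011 - 3297)/3 = (⅓)*(-4308) = -1436)
(49130 + Y)/(-42087 - 30559) = (49130 - 1436)/(-42087 - 30559) = 47694/(-72646) = 47694*(-1/72646) = -23847/36323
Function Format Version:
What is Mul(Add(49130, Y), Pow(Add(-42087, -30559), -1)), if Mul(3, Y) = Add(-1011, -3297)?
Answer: Rational(-23847, 36323) ≈ -0.65653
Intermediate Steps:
Y = -1436 (Y = Mul(Rational(1, 3), Add(-1011, -3297)) = Mul(Rational(1, 3), -4308) = -1436)
Mul(Add(49130, Y), Pow(Add(-42087, -30559), -1)) = Mul(Add(49130, -1436), Pow(Add(-42087, -30559), -1)) = Mul(47694, Pow(-72646, -1)) = Mul(47694, Rational(-1, 72646)) = Rational(-23847, 36323)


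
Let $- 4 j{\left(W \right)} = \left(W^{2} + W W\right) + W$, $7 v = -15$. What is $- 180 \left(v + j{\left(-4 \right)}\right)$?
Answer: $\frac{11520}{7} \approx 1645.7$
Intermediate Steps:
$v = - \frac{15}{7}$ ($v = \frac{1}{7} \left(-15\right) = - \frac{15}{7} \approx -2.1429$)
$j{\left(W \right)} = - \frac{W^{2}}{2} - \frac{W}{4}$ ($j{\left(W \right)} = - \frac{\left(W^{2} + W W\right) + W}{4} = - \frac{\left(W^{2} + W^{2}\right) + W}{4} = - \frac{2 W^{2} + W}{4} = - \frac{W + 2 W^{2}}{4} = - \frac{W^{2}}{2} - \frac{W}{4}$)
$- 180 \left(v + j{\left(-4 \right)}\right) = - 180 \left(- \frac{15}{7} - - (1 + 2 \left(-4\right))\right) = - 180 \left(- \frac{15}{7} - - (1 - 8)\right) = - 180 \left(- \frac{15}{7} - \left(-1\right) \left(-7\right)\right) = - 180 \left(- \frac{15}{7} - 7\right) = \left(-180\right) \left(- \frac{64}{7}\right) = \frac{11520}{7}$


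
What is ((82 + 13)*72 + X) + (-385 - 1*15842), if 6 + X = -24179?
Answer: -33572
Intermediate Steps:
X = -24185 (X = -6 - 24179 = -24185)
((82 + 13)*72 + X) + (-385 - 1*15842) = ((82 + 13)*72 - 24185) + (-385 - 1*15842) = (95*72 - 24185) + (-385 - 15842) = (6840 - 24185) - 16227 = -17345 - 16227 = -33572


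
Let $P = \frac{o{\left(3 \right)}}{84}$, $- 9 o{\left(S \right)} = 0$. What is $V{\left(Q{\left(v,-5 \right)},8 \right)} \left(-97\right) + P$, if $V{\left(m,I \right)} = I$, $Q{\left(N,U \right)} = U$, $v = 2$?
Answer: $-776$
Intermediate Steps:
$o{\left(S \right)} = 0$ ($o{\left(S \right)} = \left(- \frac{1}{9}\right) 0 = 0$)
$P = 0$ ($P = \frac{0}{84} = 0 \cdot \frac{1}{84} = 0$)
$V{\left(Q{\left(v,-5 \right)},8 \right)} \left(-97\right) + P = 8 \left(-97\right) + 0 = -776 + 0 = -776$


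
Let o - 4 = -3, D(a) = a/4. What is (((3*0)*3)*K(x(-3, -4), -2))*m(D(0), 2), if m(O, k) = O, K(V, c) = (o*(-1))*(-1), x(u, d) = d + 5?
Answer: 0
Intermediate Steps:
x(u, d) = 5 + d
D(a) = a/4 (D(a) = a*(1/4) = a/4)
o = 1 (o = 4 - 3 = 1)
K(V, c) = 1 (K(V, c) = (1*(-1))*(-1) = -1*(-1) = 1)
(((3*0)*3)*K(x(-3, -4), -2))*m(D(0), 2) = (((3*0)*3)*1)*((1/4)*0) = ((0*3)*1)*0 = (0*1)*0 = 0*0 = 0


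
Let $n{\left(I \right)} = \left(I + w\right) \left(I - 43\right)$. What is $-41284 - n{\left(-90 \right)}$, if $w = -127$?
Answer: $-70145$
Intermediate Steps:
$n{\left(I \right)} = \left(-127 + I\right) \left(-43 + I\right)$ ($n{\left(I \right)} = \left(I - 127\right) \left(I - 43\right) = \left(-127 + I\right) \left(-43 + I\right)$)
$-41284 - n{\left(-90 \right)} = -41284 - \left(5461 + \left(-90\right)^{2} - -15300\right) = -41284 - \left(5461 + 8100 + 15300\right) = -41284 - 28861 = -70145$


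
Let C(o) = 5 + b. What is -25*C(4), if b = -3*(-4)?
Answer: -425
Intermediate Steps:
b = 12
C(o) = 17 (C(o) = 5 + 12 = 17)
-25*C(4) = -25*17 = -425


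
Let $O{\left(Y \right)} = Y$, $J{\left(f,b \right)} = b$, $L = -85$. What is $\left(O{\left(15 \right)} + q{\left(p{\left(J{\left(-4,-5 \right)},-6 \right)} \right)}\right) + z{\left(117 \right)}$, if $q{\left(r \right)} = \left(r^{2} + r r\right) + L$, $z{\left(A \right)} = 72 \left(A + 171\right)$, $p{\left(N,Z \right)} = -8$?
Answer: $20794$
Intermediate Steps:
$z{\left(A \right)} = 12312 + 72 A$ ($z{\left(A \right)} = 72 \left(171 + A\right) = 12312 + 72 A$)
$q{\left(r \right)} = -85 + 2 r^{2}$ ($q{\left(r \right)} = \left(r^{2} + r r\right) - 85 = \left(r^{2} + r^{2}\right) - 85 = 2 r^{2} - 85 = -85 + 2 r^{2}$)
$\left(O{\left(15 \right)} + q{\left(p{\left(J{\left(-4,-5 \right)},-6 \right)} \right)}\right) + z{\left(117 \right)} = \left(15 - \left(85 - 2 \left(-8\right)^{2}\right)\right) + \left(12312 + 72 \cdot 117\right) = \left(15 + \left(-85 + 2 \cdot 64\right)\right) + \left(12312 + 8424\right) = \left(15 + \left(-85 + 128\right)\right) + 20736 = \left(15 + 43\right) + 20736 = 58 + 20736 = 20794$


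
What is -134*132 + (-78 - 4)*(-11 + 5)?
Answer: -17196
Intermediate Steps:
-134*132 + (-78 - 4)*(-11 + 5) = -17688 - 82*(-6) = -17688 + 492 = -17196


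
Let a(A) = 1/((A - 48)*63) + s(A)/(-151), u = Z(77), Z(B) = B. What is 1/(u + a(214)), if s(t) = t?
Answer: 1579158/119357305 ≈ 0.013231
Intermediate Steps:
u = 77
a(A) = -A/151 + 1/(63*(-48 + A)) (a(A) = 1/((A - 48)*63) + A/(-151) = (1/63)/(-48 + A) + A*(-1/151) = 1/(63*(-48 + A)) - A/151 = -A/151 + 1/(63*(-48 + A)))
1/(u + a(214)) = 1/(77 + (151 - 63*214**2 + 3024*214)/(9513*(-48 + 214))) = 1/(77 + (1/9513)*(151 - 63*45796 + 647136)/166) = 1/(77 + (1/9513)*(1/166)*(151 - 2885148 + 647136)) = 1/(77 + (1/9513)*(1/166)*(-2237861)) = 1/(77 - 2237861/1579158) = 1/(119357305/1579158) = 1579158/119357305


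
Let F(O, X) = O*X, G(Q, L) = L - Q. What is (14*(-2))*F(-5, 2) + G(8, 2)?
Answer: 274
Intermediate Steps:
(14*(-2))*F(-5, 2) + G(8, 2) = (14*(-2))*(-5*2) + (2 - 1*8) = -28*(-10) + (2 - 8) = 280 - 6 = 274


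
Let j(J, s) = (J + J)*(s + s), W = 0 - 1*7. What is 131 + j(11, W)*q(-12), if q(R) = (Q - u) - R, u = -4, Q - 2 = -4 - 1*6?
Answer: -2333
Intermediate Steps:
W = -7 (W = 0 - 7 = -7)
j(J, s) = 4*J*s (j(J, s) = (2*J)*(2*s) = 4*J*s)
Q = -8 (Q = 2 + (-4 - 1*6) = 2 + (-4 - 6) = 2 - 10 = -8)
q(R) = -4 - R (q(R) = (-8 - 1*(-4)) - R = (-8 + 4) - R = -4 - R)
131 + j(11, W)*q(-12) = 131 + (4*11*(-7))*(-4 - 1*(-12)) = 131 - 308*(-4 + 12) = 131 - 308*8 = 131 - 2464 = -2333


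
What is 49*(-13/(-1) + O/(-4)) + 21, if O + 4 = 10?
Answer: 1169/2 ≈ 584.50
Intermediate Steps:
O = 6 (O = -4 + 10 = 6)
49*(-13/(-1) + O/(-4)) + 21 = 49*(-13/(-1) + 6/(-4)) + 21 = 49*(-13*(-1) + 6*(-1/4)) + 21 = 49*(13 - 3/2) + 21 = 49*(23/2) + 21 = 1127/2 + 21 = 1169/2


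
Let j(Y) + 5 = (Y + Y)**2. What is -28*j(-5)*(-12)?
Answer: 31920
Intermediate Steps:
j(Y) = -5 + 4*Y**2 (j(Y) = -5 + (Y + Y)**2 = -5 + (2*Y)**2 = -5 + 4*Y**2)
-28*j(-5)*(-12) = -28*(-5 + 4*(-5)**2)*(-12) = -28*(-5 + 4*25)*(-12) = -28*(-5 + 100)*(-12) = -28*95*(-12) = -2660*(-12) = 31920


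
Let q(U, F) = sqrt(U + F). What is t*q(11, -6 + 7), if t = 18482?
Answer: 36964*sqrt(3) ≈ 64024.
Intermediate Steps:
q(U, F) = sqrt(F + U)
t*q(11, -6 + 7) = 18482*sqrt((-6 + 7) + 11) = 18482*sqrt(1 + 11) = 18482*sqrt(12) = 18482*(2*sqrt(3)) = 36964*sqrt(3)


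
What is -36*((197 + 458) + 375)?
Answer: -37080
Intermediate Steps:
-36*((197 + 458) + 375) = -36*(655 + 375) = -36*1030 = -37080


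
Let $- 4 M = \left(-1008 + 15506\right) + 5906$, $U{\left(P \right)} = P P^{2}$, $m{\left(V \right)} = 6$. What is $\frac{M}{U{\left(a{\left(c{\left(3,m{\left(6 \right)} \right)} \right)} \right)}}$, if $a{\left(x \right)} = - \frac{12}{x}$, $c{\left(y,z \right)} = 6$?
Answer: $\frac{5101}{8} \approx 637.63$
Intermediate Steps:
$U{\left(P \right)} = P^{3}$
$M = -5101$ ($M = - \frac{\left(-1008 + 15506\right) + 5906}{4} = - \frac{14498 + 5906}{4} = \left(- \frac{1}{4}\right) 20404 = -5101$)
$\frac{M}{U{\left(a{\left(c{\left(3,m{\left(6 \right)} \right)} \right)} \right)}} = - \frac{5101}{\left(- \frac{12}{6}\right)^{3}} = - \frac{5101}{\left(\left(-12\right) \frac{1}{6}\right)^{3}} = - \frac{5101}{\left(-2\right)^{3}} = - \frac{5101}{-8} = \left(-5101\right) \left(- \frac{1}{8}\right) = \frac{5101}{8}$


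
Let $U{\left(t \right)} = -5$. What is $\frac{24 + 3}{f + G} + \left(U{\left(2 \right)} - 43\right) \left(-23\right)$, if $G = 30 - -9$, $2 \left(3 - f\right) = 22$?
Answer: $\frac{34251}{31} \approx 1104.9$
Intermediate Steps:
$f = -8$ ($f = 3 - 11 = -8$)
$G = 39$ ($G = 30 + 9 = 39$)
$\frac{24 + 3}{f + G} + \left(U{\left(2 \right)} - 43\right) \left(-23\right) = \frac{24 + 3}{-8 + 39} + \left(-5 - 43\right) \left(-23\right) = \frac{27}{31} - -1104 = 27 \cdot \frac{1}{31} + 1104 = \frac{27}{31} + 1104 = \frac{34251}{31}$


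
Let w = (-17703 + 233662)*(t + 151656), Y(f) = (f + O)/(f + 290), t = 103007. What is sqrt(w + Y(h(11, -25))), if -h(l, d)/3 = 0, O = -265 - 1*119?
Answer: sqrt(1156307022299585)/145 ≈ 2.3451e+5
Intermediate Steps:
O = -384 (O = -265 - 119 = -384)
h(l, d) = 0 (h(l, d) = -3*0 = 0)
Y(f) = (-384 + f)/(290 + f) (Y(f) = (f - 384)/(f + 290) = (-384 + f)/(290 + f))
w = 54996766817 (w = (-17703 + 233662)*(103007 + 151656) = 215959*254663 = 54996766817)
sqrt(w + Y(h(11, -25))) = sqrt(54996766817 + (-384 + 0)/(290 + 0)) = sqrt(54996766817 - 384/290) = sqrt(54996766817 + (1/290)*(-384)) = sqrt(54996766817 - 192/145) = sqrt(7974531188273/145) = sqrt(1156307022299585)/145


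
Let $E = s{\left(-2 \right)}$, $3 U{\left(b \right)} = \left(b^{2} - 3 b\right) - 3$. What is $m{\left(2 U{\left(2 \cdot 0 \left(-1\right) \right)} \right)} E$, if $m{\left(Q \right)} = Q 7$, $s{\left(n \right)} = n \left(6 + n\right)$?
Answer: $112$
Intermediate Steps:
$U{\left(b \right)} = -1 - b + \frac{b^{2}}{3}$ ($U{\left(b \right)} = \frac{\left(b^{2} - 3 b\right) - 3}{3} = \frac{-3 + b^{2} - 3 b}{3} = -1 - b + \frac{b^{2}}{3}$)
$m{\left(Q \right)} = 7 Q$
$E = -8$ ($E = - 2 \left(6 - 2\right) = \left(-2\right) 4 = -8$)
$m{\left(2 U{\left(2 \cdot 0 \left(-1\right) \right)} \right)} E = 7 \cdot 2 \left(-1 - 2 \cdot 0 \left(-1\right) + \frac{\left(2 \cdot 0 \left(-1\right)\right)^{2}}{3}\right) \left(-8\right) = 7 \cdot 2 \left(-1 - 0 \left(-1\right) + \frac{\left(0 \left(-1\right)\right)^{2}}{3}\right) \left(-8\right) = 7 \cdot 2 \left(-1 - 0 + \frac{0^{2}}{3}\right) \left(-8\right) = 7 \cdot 2 \left(-1 + 0 + \frac{1}{3} \cdot 0\right) \left(-8\right) = 7 \cdot 2 \left(-1 + 0 + 0\right) \left(-8\right) = 7 \cdot 2 \left(-1\right) \left(-8\right) = 7 \left(-2\right) \left(-8\right) = \left(-14\right) \left(-8\right) = 112$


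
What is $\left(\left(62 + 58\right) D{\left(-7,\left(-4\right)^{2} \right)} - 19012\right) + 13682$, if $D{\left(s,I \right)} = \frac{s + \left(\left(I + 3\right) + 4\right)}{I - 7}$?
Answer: $- \frac{15350}{3} \approx -5116.7$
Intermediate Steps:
$D{\left(s,I \right)} = \frac{7 + I + s}{-7 + I}$ ($D{\left(s,I \right)} = \frac{s + \left(\left(3 + I\right) + 4\right)}{-7 + I} = \frac{s + \left(7 + I\right)}{-7 + I} = \frac{7 + I + s}{-7 + I}$)
$\left(\left(62 + 58\right) D{\left(-7,\left(-4\right)^{2} \right)} - 19012\right) + 13682 = \left(\left(62 + 58\right) \frac{7 + \left(-4\right)^{2} - 7}{-7 + \left(-4\right)^{2}} - 19012\right) + 13682 = \left(120 \frac{7 + 16 - 7}{-7 + 16} - 19012\right) + 13682 = \left(120 \cdot \frac{1}{9} \cdot 16 - 19012\right) + 13682 = \left(120 \cdot \frac{16}{9} - 19012\right) + 13682 = \left(\frac{640}{3} - 19012\right) + 13682 = - \frac{56396}{3} + 13682 = - \frac{15350}{3}$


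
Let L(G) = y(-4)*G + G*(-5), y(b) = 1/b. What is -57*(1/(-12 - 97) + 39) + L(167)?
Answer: -1351263/436 ≈ -3099.2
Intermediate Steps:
L(G) = -21*G/4 (L(G) = G/(-4) + G*(-5) = -G/4 - 5*G = -21*G/4)
-57*(1/(-12 - 97) + 39) + L(167) = -57*(1/(-12 - 97) + 39) - 21/4*167 = -57*(1/(-109) + 39) - 3507/4 = -57*(-1/109 + 39) - 3507/4 = -57*4250/109 - 3507/4 = -242250/109 - 3507/4 = -1351263/436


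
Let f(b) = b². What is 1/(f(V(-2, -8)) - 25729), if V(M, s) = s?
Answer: -1/25665 ≈ -3.8964e-5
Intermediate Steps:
1/(f(V(-2, -8)) - 25729) = 1/((-8)² - 25729) = 1/(64 - 25729) = 1/(-25665) = -1/25665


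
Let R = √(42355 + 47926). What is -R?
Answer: -√90281 ≈ -300.47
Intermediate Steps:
R = √90281 ≈ 300.47
-R = -√90281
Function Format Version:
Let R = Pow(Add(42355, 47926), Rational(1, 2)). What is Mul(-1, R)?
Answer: Mul(-1, Pow(90281, Rational(1, 2))) ≈ -300.47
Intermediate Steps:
R = Pow(90281, Rational(1, 2)) ≈ 300.47
Mul(-1, R) = Mul(-1, Pow(90281, Rational(1, 2)))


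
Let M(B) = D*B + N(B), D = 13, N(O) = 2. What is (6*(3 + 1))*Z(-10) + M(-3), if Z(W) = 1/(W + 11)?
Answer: -13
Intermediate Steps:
Z(W) = 1/(11 + W)
M(B) = 2 + 13*B (M(B) = 13*B + 2 = 2 + 13*B)
(6*(3 + 1))*Z(-10) + M(-3) = (6*(3 + 1))/(11 - 10) + (2 + 13*(-3)) = (6*4)/1 + (2 - 39) = 24*1 - 37 = 24 - 37 = -13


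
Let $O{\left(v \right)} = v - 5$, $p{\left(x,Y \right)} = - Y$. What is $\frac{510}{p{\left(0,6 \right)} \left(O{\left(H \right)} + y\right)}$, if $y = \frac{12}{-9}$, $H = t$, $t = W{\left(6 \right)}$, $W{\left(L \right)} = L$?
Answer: $255$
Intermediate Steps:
$t = 6$
$H = 6$
$y = - \frac{4}{3}$ ($y = 12 \left(- \frac{1}{9}\right) = - \frac{4}{3} \approx -1.3333$)
$O{\left(v \right)} = -5 + v$
$\frac{510}{p{\left(0,6 \right)} \left(O{\left(H \right)} + y\right)} = \frac{510}{\left(-1\right) 6 \left(\left(-5 + 6\right) - \frac{4}{3}\right)} = \frac{510}{\left(-6\right) \left(1 - \frac{4}{3}\right)} = \frac{510}{\left(-6\right) \left(- \frac{1}{3}\right)} = \frac{510}{2} = 510 \cdot \frac{1}{2} = 255$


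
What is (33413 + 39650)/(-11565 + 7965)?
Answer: -73063/3600 ≈ -20.295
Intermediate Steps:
(33413 + 39650)/(-11565 + 7965) = 73063/(-3600) = 73063*(-1/3600) = -73063/3600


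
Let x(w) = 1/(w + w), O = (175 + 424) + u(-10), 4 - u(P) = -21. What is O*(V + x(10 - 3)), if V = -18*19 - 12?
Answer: -1545960/7 ≈ -2.2085e+5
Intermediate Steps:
u(P) = 25 (u(P) = 4 - 1*(-21) = 4 + 21 = 25)
O = 624 (O = (175 + 424) + 25 = 599 + 25 = 624)
V = -354 (V = -342 - 12 = -354)
x(w) = 1/(2*w)
O*(V + x(10 - 3)) = 624*(-354 + 1/(2*(10 - 3))) = 624*(-354 + (½)/7) = 624*(-354 + (½)*(⅐)) = 624*(-354 + 1/14) = 624*(-4955/14) = -1545960/7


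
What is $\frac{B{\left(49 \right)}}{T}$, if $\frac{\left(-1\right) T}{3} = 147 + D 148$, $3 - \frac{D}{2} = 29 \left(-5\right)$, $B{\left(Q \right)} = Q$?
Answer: $- \frac{49}{131865} \approx -0.00037159$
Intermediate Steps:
$D = 296$ ($D = 6 - 2 \cdot 29 \left(-5\right) = 6 - -290 = 6 + 290 = 296$)
$T = -131865$ ($T = - 3 \left(147 + 296 \cdot 148\right) = - 3 \left(147 + 43808\right) = \left(-3\right) 43955 = -131865$)
$\frac{B{\left(49 \right)}}{T} = \frac{49}{-131865} = 49 \left(- \frac{1}{131865}\right) = - \frac{49}{131865}$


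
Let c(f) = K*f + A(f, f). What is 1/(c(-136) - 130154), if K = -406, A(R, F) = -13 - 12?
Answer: -1/74963 ≈ -1.3340e-5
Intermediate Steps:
A(R, F) = -25
c(f) = -25 - 406*f (c(f) = -406*f - 25 = -25 - 406*f)
1/(c(-136) - 130154) = 1/((-25 - 406*(-136)) - 130154) = 1/((-25 + 55216) - 130154) = 1/(55191 - 130154) = 1/(-74963) = -1/74963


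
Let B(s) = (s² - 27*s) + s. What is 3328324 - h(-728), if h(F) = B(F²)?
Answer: -280865932348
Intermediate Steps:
B(s) = s² - 26*s
h(F) = F²*(-26 + F²)
3328324 - h(-728) = 3328324 - (-728)²*(-26 + (-728)²) = 3328324 - 529984*(-26 + 529984) = 3328324 - 529984*529958 = 3328324 - 1*280869260672 = 3328324 - 280869260672 = -280865932348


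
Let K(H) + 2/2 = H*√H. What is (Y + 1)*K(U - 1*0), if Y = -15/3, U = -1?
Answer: 4 + 4*I ≈ 4.0 + 4.0*I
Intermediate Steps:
Y = -5 (Y = -15*⅓ = -5)
K(H) = -1 + H^(3/2) (K(H) = -1 + H*√H = -1 + H^(3/2))
(Y + 1)*K(U - 1*0) = (-5 + 1)*(-1 + (-1 - 1*0)^(3/2)) = -4*(-1 + (-1 + 0)^(3/2)) = -4*(-1 + (-1)^(3/2)) = -4*(-1 - I) = 4 + 4*I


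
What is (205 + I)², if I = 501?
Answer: 498436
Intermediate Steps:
(205 + I)² = (205 + 501)² = 706² = 498436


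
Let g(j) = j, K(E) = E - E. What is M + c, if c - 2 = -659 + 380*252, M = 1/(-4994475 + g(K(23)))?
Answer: 474989555924/4994475 ≈ 95103.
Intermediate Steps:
K(E) = 0
M = -1/4994475 (M = 1/(-4994475 + 0) = 1/(-4994475) = -1/4994475 ≈ -2.0022e-7)
c = 95103 (c = 2 + (-659 + 380*252) = 2 + (-659 + 95760) = 2 + 95101 = 95103)
M + c = -1/4994475 + 95103 = 474989555924/4994475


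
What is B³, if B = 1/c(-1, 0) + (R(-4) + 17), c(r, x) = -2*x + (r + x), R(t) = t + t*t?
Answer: 21952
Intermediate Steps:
R(t) = t + t²
c(r, x) = r - x
B = 28 (B = 1/(-1 - 1*0) + (-4*(1 - 4) + 17) = 1/(-1 + 0) + (-4*(-3) + 17) = 1/(-1) + (12 + 17) = 1*(-1) + 29 = -1 + 29 = 28)
B³ = 28³ = 21952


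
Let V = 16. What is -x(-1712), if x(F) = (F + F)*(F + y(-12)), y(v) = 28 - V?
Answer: -5820800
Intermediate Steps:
y(v) = 12 (y(v) = 28 - 1*16 = 28 - 16 = 12)
x(F) = 2*F*(12 + F) (x(F) = (F + F)*(F + 12) = (2*F)*(12 + F) = 2*F*(12 + F))
-x(-1712) = -2*(-1712)*(12 - 1712) = -2*(-1712)*(-1700) = -1*5820800 = -5820800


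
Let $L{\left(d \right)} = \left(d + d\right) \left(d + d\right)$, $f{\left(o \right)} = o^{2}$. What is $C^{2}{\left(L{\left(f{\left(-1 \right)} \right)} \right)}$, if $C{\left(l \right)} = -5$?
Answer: $25$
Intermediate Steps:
$L{\left(d \right)} = 4 d^{2}$ ($L{\left(d \right)} = 2 d 2 d = 4 d^{2}$)
$C^{2}{\left(L{\left(f{\left(-1 \right)} \right)} \right)} = \left(-5\right)^{2} = 25$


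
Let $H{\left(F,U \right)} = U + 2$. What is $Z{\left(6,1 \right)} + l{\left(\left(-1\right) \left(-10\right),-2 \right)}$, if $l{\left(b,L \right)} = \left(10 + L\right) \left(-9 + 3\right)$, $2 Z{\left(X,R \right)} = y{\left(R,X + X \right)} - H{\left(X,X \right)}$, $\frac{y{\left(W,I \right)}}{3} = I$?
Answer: $-34$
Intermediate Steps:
$H{\left(F,U \right)} = 2 + U$
$y{\left(W,I \right)} = 3 I$
$Z{\left(X,R \right)} = -1 + \frac{5 X}{2}$ ($Z{\left(X,R \right)} = \frac{3 \left(X + X\right) - \left(2 + X\right)}{2} = \frac{3 \cdot 2 X - \left(2 + X\right)}{2} = \frac{6 X - \left(2 + X\right)}{2} = \frac{-2 + 5 X}{2} = -1 + \frac{5 X}{2}$)
$l{\left(b,L \right)} = -60 - 6 L$ ($l{\left(b,L \right)} = \left(10 + L\right) \left(-6\right) = -60 - 6 L$)
$Z{\left(6,1 \right)} + l{\left(\left(-1\right) \left(-10\right),-2 \right)} = \left(-1 + \frac{5}{2} \cdot 6\right) - 48 = \left(-1 + 15\right) + \left(-60 + 12\right) = 14 - 48 = -34$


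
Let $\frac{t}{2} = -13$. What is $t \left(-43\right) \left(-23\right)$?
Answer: $-25714$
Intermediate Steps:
$t = -26$ ($t = 2 \left(-13\right) = -26$)
$t \left(-43\right) \left(-23\right) = \left(-26\right) \left(-43\right) \left(-23\right) = 1118 \left(-23\right) = -25714$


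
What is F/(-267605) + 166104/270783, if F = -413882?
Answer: 5797128538/2683810545 ≈ 2.1600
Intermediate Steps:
F/(-267605) + 166104/270783 = -413882/(-267605) + 166104/270783 = -413882*(-1/267605) + 166104*(1/270783) = 413882/267605 + 6152/10029 = 5797128538/2683810545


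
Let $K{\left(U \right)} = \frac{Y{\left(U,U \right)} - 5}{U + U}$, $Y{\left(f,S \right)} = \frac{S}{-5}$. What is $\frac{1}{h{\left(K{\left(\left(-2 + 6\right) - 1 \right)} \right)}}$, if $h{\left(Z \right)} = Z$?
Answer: $- \frac{15}{14} \approx -1.0714$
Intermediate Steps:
$Y{\left(f,S \right)} = - \frac{S}{5}$ ($Y{\left(f,S \right)} = S \left(- \frac{1}{5}\right) = - \frac{S}{5}$)
$K{\left(U \right)} = \frac{-5 - \frac{U}{5}}{2 U}$ ($K{\left(U \right)} = \frac{- \frac{U}{5} - 5}{U + U} = \frac{-5 - \frac{U}{5}}{2 U}$)
$\frac{1}{h{\left(K{\left(\left(-2 + 6\right) - 1 \right)} \right)}} = \frac{1}{\frac{1}{10} \frac{1}{\left(-2 + 6\right) - 1} \left(-25 - \left(\left(-2 + 6\right) - 1\right)\right)} = \frac{1}{\frac{1}{10} \frac{1}{4 - 1} \left(-25 - \left(4 - 1\right)\right)} = \frac{1}{\frac{1}{10} \cdot \frac{1}{3} \left(-25 - 3\right)} = \frac{1}{\frac{1}{10} \cdot \frac{1}{3} \left(-28\right)} = \frac{1}{- \frac{14}{15}} = - \frac{15}{14}$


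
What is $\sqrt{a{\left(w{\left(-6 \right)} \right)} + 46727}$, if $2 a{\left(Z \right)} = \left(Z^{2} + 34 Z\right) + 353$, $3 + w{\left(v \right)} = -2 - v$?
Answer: $\sqrt{46921} \approx 216.61$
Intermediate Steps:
$w{\left(v \right)} = -5 - v$ ($w{\left(v \right)} = -3 - \left(2 + v\right) = -5 - v$)
$a{\left(Z \right)} = \frac{353}{2} + \frac{Z^{2}}{2} + 17 Z$ ($a{\left(Z \right)} = \frac{\left(Z^{2} + 34 Z\right) + 353}{2} = \frac{353 + Z^{2} + 34 Z}{2} = \frac{353}{2} + \frac{Z^{2}}{2} + 17 Z$)
$\sqrt{a{\left(w{\left(-6 \right)} \right)} + 46727} = \sqrt{\left(\frac{353}{2} + \frac{\left(-5 - -6\right)^{2}}{2} + 17 \left(-5 - -6\right)\right) + 46727} = \sqrt{\left(\frac{353}{2} + \frac{\left(-5 + 6\right)^{2}}{2} + 17 \left(-5 + 6\right)\right) + 46727} = \sqrt{\left(\frac{353}{2} + \frac{1^{2}}{2} + 17 \cdot 1\right) + 46727} = \sqrt{\left(\frac{353}{2} + \frac{1}{2} \cdot 1 + 17\right) + 46727} = \sqrt{\left(\frac{353}{2} + \frac{1}{2} + 17\right) + 46727} = \sqrt{194 + 46727} = \sqrt{46921}$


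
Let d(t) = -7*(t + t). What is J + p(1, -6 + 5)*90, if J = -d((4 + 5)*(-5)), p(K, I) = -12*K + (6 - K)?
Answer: -1260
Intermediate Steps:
d(t) = -14*t
p(K, I) = 6 - 13*K
J = -630 (J = -(-14)*(4 + 5)*(-5) = -(-14)*9*(-5) = -(-14)*(-45) = -1*630 = -630)
J + p(1, -6 + 5)*90 = -630 + (6 - 13*1)*90 = -630 + (6 - 13)*90 = -630 - 7*90 = -630 - 630 = -1260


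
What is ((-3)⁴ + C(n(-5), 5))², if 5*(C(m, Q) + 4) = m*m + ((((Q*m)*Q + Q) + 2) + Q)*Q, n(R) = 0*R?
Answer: 7921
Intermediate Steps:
n(R) = 0
C(m, Q) = -4 + m²/5 + Q*(2 + 2*Q + m*Q²)/5 (C(m, Q) = -4 + (m*m + ((((Q*m)*Q + Q) + 2) + Q)*Q)/5 = -4 + (m² + (((m*Q² + Q) + 2) + Q)*Q)/5 = -4 + (m² + (((Q + m*Q²) + 2) + Q)*Q)/5 = -4 + (m² + ((2 + Q + m*Q²) + Q)*Q)/5 = -4 + (m² + (2 + 2*Q + m*Q²)*Q)/5 = -4 + (m² + Q*(2 + 2*Q + m*Q²))/5 = -4 + (m²/5 + Q*(2 + 2*Q + m*Q²)/5) = -4 + m²/5 + Q*(2 + 2*Q + m*Q²)/5)
((-3)⁴ + C(n(-5), 5))² = ((-3)⁴ + (-4 + (⅕)*0² + (⅖)*5 + (⅖)*5² + (⅕)*0*5³))² = (81 + (-4 + (⅕)*0 + 2 + (⅖)*25 + (⅕)*0*125))² = (81 + (-4 + 0 + 2 + 10 + 0))² = (81 + 8)² = 89² = 7921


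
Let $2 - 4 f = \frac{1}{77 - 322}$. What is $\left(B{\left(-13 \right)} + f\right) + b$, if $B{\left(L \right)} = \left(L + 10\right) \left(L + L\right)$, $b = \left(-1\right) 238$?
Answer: $- \frac{156309}{980} \approx -159.5$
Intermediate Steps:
$b = -238$
$B{\left(L \right)} = 2 L \left(10 + L\right)$ ($B{\left(L \right)} = \left(10 + L\right) 2 L = 2 L \left(10 + L\right)$)
$f = \frac{491}{980}$ ($f = \frac{1}{2} - \frac{1}{4 \left(77 - 322\right)} = \frac{1}{2} - \frac{1}{4 \left(-245\right)} = \frac{1}{2} - - \frac{1}{980} = \frac{1}{2} + \frac{1}{980} = \frac{491}{980} \approx 0.50102$)
$\left(B{\left(-13 \right)} + f\right) + b = \left(2 \left(-13\right) \left(10 - 13\right) + \frac{491}{980}\right) - 238 = \left(2 \left(-13\right) \left(-3\right) + \frac{491}{980}\right) - 238 = \left(78 + \frac{491}{980}\right) - 238 = \frac{76931}{980} - 238 = - \frac{156309}{980}$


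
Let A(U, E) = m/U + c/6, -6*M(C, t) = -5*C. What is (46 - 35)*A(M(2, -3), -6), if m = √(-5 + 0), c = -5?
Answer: -55/6 + 33*I*√5/5 ≈ -9.1667 + 14.758*I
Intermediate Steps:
m = I*√5 (m = √(-5) = I*√5 ≈ 2.2361*I)
M(C, t) = 5*C/6 (M(C, t) = -(-5)*C/6 = 5*C/6)
A(U, E) = -⅚ + I*√5/U (A(U, E) = (I*√5)/U - 5/6 = I*√5/U - 5*⅙ = I*√5/U - ⅚ = -⅚ + I*√5/U)
(46 - 35)*A(M(2, -3), -6) = (46 - 35)*(-⅚ + I*√5/(((⅚)*2))) = 11*(-⅚ + I*√5/(5/3)) = 11*(-⅚ + I*√5*(⅗)) = 11*(-⅚ + 3*I*√5/5) = -55/6 + 33*I*√5/5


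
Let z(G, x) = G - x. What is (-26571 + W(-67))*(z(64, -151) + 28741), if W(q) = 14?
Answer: -768984492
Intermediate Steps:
(-26571 + W(-67))*(z(64, -151) + 28741) = (-26571 + 14)*((64 - 1*(-151)) + 28741) = -26557*((64 + 151) + 28741) = -26557*(215 + 28741) = -26557*28956 = -768984492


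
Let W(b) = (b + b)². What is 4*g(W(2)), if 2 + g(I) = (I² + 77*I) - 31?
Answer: 5820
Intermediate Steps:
W(b) = 4*b² (W(b) = (2*b)² = 4*b²)
g(I) = -33 + I² + 77*I (g(I) = -2 + ((I² + 77*I) - 31) = -2 + (-31 + I² + 77*I) = -33 + I² + 77*I)
4*g(W(2)) = 4*(-33 + (4*2²)² + 77*(4*2²)) = 4*(-33 + (4*4)² + 77*(4*4)) = 4*(-33 + 16² + 77*16) = 4*(-33 + 256 + 1232) = 4*1455 = 5820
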